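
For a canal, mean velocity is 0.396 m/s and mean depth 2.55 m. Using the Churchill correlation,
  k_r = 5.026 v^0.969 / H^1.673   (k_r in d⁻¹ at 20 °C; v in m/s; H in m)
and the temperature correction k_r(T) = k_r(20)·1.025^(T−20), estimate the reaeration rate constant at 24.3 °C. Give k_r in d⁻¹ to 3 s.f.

k_r ≈ 0.476 d⁻¹

k_r(20) = 5.026 × 0.396^0.969 / 2.55^1.673 = 5.026 × 0.4075 / 4.788 = 0.4278 d⁻¹.
k_r(24.3) = 0.4278 × 1.025^(24.3−20) = 0.4278 × 1.112 = 0.4757 d⁻¹.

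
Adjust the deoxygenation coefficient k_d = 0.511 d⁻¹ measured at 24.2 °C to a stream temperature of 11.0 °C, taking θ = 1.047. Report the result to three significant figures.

k_d ≈ 0.279 d⁻¹

k_d(T₂) = k_d(T₁) · θ^(T₂−T₁) = 0.511 × 1.047^(11.0−24.2)
= 0.511 × 1.047^-13.2 = 0.511 × 0.5454 = 0.2787 d⁻¹.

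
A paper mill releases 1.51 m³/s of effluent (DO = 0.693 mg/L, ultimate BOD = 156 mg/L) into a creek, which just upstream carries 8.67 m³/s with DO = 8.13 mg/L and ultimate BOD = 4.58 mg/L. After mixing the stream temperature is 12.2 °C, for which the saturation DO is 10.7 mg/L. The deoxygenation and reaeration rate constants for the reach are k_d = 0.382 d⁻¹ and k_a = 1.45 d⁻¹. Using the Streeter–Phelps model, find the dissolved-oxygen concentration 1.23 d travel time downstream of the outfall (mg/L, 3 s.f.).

Mixed DO = (8.67×8.13 + 1.51×0.693)/(8.67+1.51) = 71.53/10.18 = 7.027 mg/L.
Mixed L₀ = (8.67×4.58 + 1.51×156)/(10.18) = 275.3/10.18 = 27.04 mg/L.
Initial deficit D₀ = C_s − DO₀ = 10.7 − 7.027 = 3.673 mg/L.
D(1.23) = [0.382×27.04/(1.45−0.382)](e^(−0.382×1.23) − e^(−1.45×1.23)) + 3.673 e^(−1.45×1.23)
= 9.672 × (0.6251 − 0.1680) + 3.673 × 0.1680 = 5.038 mg/L.
DO = 10.7 − 5.038 = 5.662 mg/L.

DO ≈ 5.66 mg/L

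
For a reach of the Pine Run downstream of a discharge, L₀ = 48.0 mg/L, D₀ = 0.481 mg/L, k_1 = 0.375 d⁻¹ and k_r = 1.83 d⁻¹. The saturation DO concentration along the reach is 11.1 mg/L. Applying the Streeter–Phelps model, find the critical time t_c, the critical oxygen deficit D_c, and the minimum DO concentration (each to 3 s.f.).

t_c ≈ 1.06 d; D_c ≈ 6.60 mg/L; min DO ≈ 4.50 mg/L

t_c = [1/(k_r−k_1)] ln[(k_r/k_1)(1 − D₀(k_r−k_1)/(k_1 L₀))]
= [1/(1.83−0.375)] ln[(1.83/0.375)(1 − 0.481×1.455/(0.375×48.0))]
= (1/1.455) ln[4.880 × 0.9611] = 0.6873 × ln(4.690) = 0.6873 × 1.545 = 1.062 d.
L(t_c) = L₀ e^(−k_1 t_c) = 48.0 × 0.6714 = 32.23 mg/L, and at the critical point k_r D_c = k_1 L, so D_c = (0.375/1.83) × 32.23 = 6.604 mg/L.
Minimum DO = C_s − D_c = 11.1 − 6.604 = 4.496 mg/L.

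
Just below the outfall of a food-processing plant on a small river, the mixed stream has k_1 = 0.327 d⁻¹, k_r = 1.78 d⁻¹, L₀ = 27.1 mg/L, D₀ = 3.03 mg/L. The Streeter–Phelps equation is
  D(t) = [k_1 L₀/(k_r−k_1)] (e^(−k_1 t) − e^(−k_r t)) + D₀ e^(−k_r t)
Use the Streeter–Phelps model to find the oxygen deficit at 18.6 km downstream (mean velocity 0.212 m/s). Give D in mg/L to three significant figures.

D ≈ 3.87 mg/L

Travel time t = x/v = 18.6 km / (0.212 m/s) = 18600 m / 0.212 m/s = 87740 s = 1.015 d.
k_1 L₀/(k_r−k_1) = 0.327×27.1/(1.78−0.327) = 8.862/1.453 = 6.099 mg/L.
e^(−k_1 t) = e^(−0.327×1.015) = 0.7174; e^(−k_r t) = e^(−1.78×1.015) = 0.1641.
D = 6.099 × (0.7174 − 0.1641) + 3.03 × 0.1641 = 3.375 + 0.4971 = 3.872 mg/L.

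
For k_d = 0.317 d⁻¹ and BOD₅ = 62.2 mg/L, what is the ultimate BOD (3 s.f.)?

L₀ ≈ 78.2 mg/L

BOD₅ = L₀(1 − e^(−5k_d)) ⇒ L₀ = BOD₅ / (1 − e^(−5×0.317))
= 62.2 / (1 − 0.2049) = 62.2 / 0.7951 = 78.23 mg/L.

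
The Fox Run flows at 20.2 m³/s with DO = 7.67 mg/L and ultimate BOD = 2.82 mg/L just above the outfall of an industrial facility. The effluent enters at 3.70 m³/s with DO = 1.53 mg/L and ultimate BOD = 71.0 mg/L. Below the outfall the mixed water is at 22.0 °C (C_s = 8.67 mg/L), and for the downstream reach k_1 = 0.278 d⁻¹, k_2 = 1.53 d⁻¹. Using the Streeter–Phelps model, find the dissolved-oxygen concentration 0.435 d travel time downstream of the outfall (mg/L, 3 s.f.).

DO ≈ 6.56 mg/L

Mixed DO = (20.2×7.67 + 3.70×1.53)/(20.2+3.70) = 160.6/23.90 = 6.719 mg/L.
Mixed L₀ = (20.2×2.82 + 3.70×71.0)/(23.90) = 319.7/23.90 = 13.38 mg/L.
Initial deficit D₀ = C_s − DO₀ = 8.67 − 6.719 = 1.951 mg/L.
D(0.435) = [0.278×13.38/(1.53−0.278)](e^(−0.278×0.435) − e^(−1.53×0.435)) + 1.951 e^(−1.53×0.435)
= 2.970 × (0.8861 − 0.5140) + 1.951 × 0.5140 = 2.108 mg/L.
DO = 8.67 − 2.108 = 6.562 mg/L.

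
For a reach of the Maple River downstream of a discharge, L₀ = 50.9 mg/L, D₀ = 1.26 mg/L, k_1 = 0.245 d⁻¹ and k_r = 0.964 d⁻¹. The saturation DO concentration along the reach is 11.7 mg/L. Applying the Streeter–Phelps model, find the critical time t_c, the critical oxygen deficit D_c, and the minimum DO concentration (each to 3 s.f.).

t_c ≈ 1.80 d; D_c ≈ 8.32 mg/L; min DO ≈ 3.38 mg/L

With k_r/k_1 = 3.935 and 1 − D₀(k_r−k_1)/(k_1 L₀) = 0.9274,
t_c = ln(3.935 × 0.9274) / (0.964 − 0.245) = ln(3.649) / 0.7190 = 1.294/0.7190 = 1.800 d.
D_c = (k_1/k_r) L₀ e^(−k_1 t_c) = (0.245/0.964) × 50.9 × e^(−0.245×1.800) = 0.2541 × 50.9 × 0.6433 = 8.322 mg/L.
Minimum DO = C_s − D_c = 11.7 − 8.322 = 3.378 mg/L.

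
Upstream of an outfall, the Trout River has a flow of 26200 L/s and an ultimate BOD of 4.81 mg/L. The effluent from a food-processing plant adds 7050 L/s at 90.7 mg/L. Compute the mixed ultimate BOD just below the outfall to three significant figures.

Flow-weighted mixing: C = (Q_r C_r + Q_w C_w)/(Q_r + Q_w)
= (26200×4.81 + 7050×90.7)/(26200 + 7050) = 765500/33250 = 23.02 mg/L.

23.0 mg/L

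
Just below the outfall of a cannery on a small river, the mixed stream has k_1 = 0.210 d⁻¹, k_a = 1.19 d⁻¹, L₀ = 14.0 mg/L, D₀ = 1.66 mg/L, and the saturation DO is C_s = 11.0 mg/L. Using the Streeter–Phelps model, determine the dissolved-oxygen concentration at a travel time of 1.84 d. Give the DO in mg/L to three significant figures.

k_1 L₀/(k_a−k_1) = 0.210×14.0/(1.19−0.210) = 2.940/0.9800 = 3.000 mg/L.
e^(−k_1 t) = e^(−0.210×1.840) = 0.6795; e^(−k_a t) = e^(−1.19×1.840) = 0.1120.
D = 3.000 × (0.6795 − 0.1120) + 1.66 × 0.1120 = 1.703 + 0.1859 = 1.888 mg/L.
DO = C_s − D = 11.0 − 1.888 = 9.112 mg/L.

DO ≈ 9.11 mg/L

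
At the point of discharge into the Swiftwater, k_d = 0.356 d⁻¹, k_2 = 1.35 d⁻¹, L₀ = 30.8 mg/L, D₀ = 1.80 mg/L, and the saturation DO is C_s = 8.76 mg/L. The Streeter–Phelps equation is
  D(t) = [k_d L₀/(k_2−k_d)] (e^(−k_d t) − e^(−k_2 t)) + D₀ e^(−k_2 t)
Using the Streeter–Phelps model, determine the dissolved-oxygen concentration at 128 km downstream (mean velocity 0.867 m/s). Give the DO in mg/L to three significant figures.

Travel time t = x/v = 128 km / (0.867 m/s) = 128000 m / 0.867 m/s = 147600 s = 1.709 d.
k_d L₀/(k_2−k_d) = 0.356×30.8/(1.35−0.356) = 10.96/0.9940 = 11.03 mg/L.
e^(−k_d t) = e^(−0.356×1.709) = 0.5443; e^(−k_2 t) = e^(−1.35×1.709) = 0.09958.
D = 11.03 × (0.5443 − 0.09958) + 1.80 × 0.09958 = 4.905 + 0.1792 = 5.085 mg/L.
DO = C_s − D = 8.76 − 5.085 = 3.675 mg/L.

DO ≈ 3.68 mg/L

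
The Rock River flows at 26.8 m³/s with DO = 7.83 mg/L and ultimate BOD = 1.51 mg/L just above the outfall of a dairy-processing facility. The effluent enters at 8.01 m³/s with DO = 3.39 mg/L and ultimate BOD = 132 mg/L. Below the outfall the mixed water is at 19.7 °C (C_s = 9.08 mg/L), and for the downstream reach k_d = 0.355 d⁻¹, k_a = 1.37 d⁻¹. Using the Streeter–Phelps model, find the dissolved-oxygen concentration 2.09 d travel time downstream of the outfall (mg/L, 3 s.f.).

DO ≈ 4.33 mg/L

Mixed DO = (26.8×7.83 + 8.01×3.39)/(26.8+8.01) = 237.0/34.81 = 6.808 mg/L.
Mixed L₀ = (26.8×1.51 + 8.01×132)/(34.81) = 1098/34.81 = 31.54 mg/L.
Initial deficit D₀ = C_s − DO₀ = 9.08 − 6.808 = 2.272 mg/L.
D(2.09) = [0.355×31.54/(1.37−0.355)](e^(−0.355×2.09) − e^(−1.37×2.09)) + 2.272 e^(−1.37×2.09)
= 11.03 × (0.4762 − 0.05708) + 2.272 × 0.05708 = 4.752 mg/L.
DO = 9.08 − 4.752 = 4.328 mg/L.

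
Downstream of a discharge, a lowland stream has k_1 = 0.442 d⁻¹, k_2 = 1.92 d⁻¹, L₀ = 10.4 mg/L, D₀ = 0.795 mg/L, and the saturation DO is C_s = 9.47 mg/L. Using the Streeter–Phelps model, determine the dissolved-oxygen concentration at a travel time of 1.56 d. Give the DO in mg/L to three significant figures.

k_1 L₀/(k_2−k_1) = 0.442×10.4/(1.92−0.442) = 4.597/1.478 = 3.110 mg/L.
e^(−k_1 t) = e^(−0.442×1.560) = 0.5018; e^(−k_2 t) = e^(−1.92×1.560) = 0.05003.
D = 3.110 × (0.5018 − 0.05003) + 0.795 × 0.05003 = 1.405 + 0.03977 = 1.445 mg/L.
DO = C_s − D = 9.47 − 1.445 = 8.025 mg/L.

DO ≈ 8.03 mg/L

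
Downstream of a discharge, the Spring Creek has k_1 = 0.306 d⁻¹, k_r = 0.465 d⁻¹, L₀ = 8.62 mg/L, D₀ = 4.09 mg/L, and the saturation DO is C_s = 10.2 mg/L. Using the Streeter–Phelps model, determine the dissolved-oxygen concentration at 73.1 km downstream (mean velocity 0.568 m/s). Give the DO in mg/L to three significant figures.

DO ≈ 5.94 mg/L

Travel time t = x/v = 73.1 km / (0.568 m/s) = 73100 m / 0.568 m/s = 128700 s = 1.490 d.
k_1 L₀/(k_r−k_1) = 0.306×8.62/(0.465−0.306) = 2.638/0.1590 = 16.59 mg/L.
e^(−k_1 t) = e^(−0.306×1.490) = 0.6339; e^(−k_r t) = e^(−0.465×1.490) = 0.5003.
D = 16.59 × (0.6339 − 0.5003) + 4.09 × 0.5003 = 2.218 + 2.046 = 4.264 mg/L.
DO = C_s − D = 10.2 − 4.264 = 5.936 mg/L.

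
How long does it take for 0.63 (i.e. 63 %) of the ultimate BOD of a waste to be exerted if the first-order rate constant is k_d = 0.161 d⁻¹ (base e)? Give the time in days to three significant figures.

t ≈ 6.18 d

y/L₀ = 1 − e^(−k_d t) = 0.63 ⇒ e^(−k_d t) = 0.370
t = −ln(0.370) / 0.161 = 0.9943 / 0.161 = 6.175 d.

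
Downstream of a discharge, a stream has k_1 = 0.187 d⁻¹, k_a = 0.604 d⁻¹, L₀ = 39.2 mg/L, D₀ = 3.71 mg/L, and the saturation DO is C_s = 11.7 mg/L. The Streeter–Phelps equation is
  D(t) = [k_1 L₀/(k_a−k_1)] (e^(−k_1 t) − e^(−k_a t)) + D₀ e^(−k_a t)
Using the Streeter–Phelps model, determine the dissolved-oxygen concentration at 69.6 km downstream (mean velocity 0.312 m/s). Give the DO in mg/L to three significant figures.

DO ≈ 3.77 mg/L

Travel time t = x/v = 69.6 km / (0.312 m/s) = 69600 m / 0.312 m/s = 223100 s = 2.582 d.
k_1 L₀/(k_a−k_1) = 0.187×39.2/(0.604−0.187) = 7.330/0.4170 = 17.58 mg/L.
e^(−k_1 t) = e^(−0.187×2.582) = 0.6170; e^(−k_a t) = e^(−0.604×2.582) = 0.2102.
D = 17.58 × (0.6170 − 0.2102) + 3.71 × 0.2102 = 7.151 + 0.7800 = 7.931 mg/L.
DO = C_s − D = 11.7 − 7.931 = 3.769 mg/L.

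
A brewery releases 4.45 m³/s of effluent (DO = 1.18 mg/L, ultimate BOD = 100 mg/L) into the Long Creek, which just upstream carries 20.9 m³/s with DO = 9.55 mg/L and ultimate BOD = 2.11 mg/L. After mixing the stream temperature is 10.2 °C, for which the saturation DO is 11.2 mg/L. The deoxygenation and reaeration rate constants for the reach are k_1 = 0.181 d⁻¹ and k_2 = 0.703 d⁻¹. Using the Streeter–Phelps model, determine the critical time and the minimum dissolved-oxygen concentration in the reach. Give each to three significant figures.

t_c ≈ 1.40 d; minimum DO ≈ 7.34 mg/L

Mixed DO = (20.9×9.55 + 4.45×1.18)/(20.9+4.45) = 204.8/25.35 = 8.081 mg/L.
Mixed L₀ = (20.9×2.11 + 4.45×100)/(25.35) = 489.1/25.35 = 19.29 mg/L.
Initial deficit D₀ = C_s − DO₀ = 11.2 − 8.081 = 3.119 mg/L.
t_c = (1/0.5220) ln[(0.703/0.181)(1 − 3.119×0.5220/(0.181×19.29))] = 1.916 × ln(2.073) = 1.397 d.
D_c = (0.181/0.703) × 19.29 × e^(−0.181×1.397) = 0.2575 × 19.29 × 0.7766 = 3.858 mg/L.
Minimum DO = 11.2 − 3.858 = 7.342 mg/L.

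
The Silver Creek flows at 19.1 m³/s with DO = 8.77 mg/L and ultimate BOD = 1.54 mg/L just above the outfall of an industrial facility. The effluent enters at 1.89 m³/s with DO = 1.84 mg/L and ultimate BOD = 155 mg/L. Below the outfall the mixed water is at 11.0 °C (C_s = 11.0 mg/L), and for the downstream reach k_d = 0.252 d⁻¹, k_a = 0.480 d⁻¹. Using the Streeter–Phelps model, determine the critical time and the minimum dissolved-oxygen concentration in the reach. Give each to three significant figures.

Mixed DO = (19.1×8.77 + 1.89×1.84)/(19.1+1.89) = 171.0/20.99 = 8.146 mg/L.
Mixed L₀ = (19.1×1.54 + 1.89×155)/(20.99) = 322.4/20.99 = 15.36 mg/L.
Initial deficit D₀ = C_s − DO₀ = 11.0 − 8.146 = 2.854 mg/L.
t_c = (1/0.2280) ln[(0.480/0.252)(1 − 2.854×0.2280/(0.252×15.36))] = 4.386 × ln(1.585) = 2.019 d.
D_c = (0.252/0.480) × 15.36 × e^(−0.252×2.019) = 0.5250 × 15.36 × 0.6013 = 4.848 mg/L.
Minimum DO = 11.0 − 4.848 = 6.152 mg/L.

t_c ≈ 2.02 d; minimum DO ≈ 6.15 mg/L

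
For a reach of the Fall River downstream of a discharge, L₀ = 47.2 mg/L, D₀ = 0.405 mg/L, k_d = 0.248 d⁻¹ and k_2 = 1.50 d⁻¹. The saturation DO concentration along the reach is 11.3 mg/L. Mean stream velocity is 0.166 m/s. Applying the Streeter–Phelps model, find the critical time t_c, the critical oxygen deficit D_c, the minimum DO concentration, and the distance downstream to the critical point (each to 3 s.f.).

t_c = [1/(k_2−k_d)] ln[(k_2/k_d)(1 − D₀(k_2−k_d)/(k_d L₀))]
= [1/(1.50−0.248)] ln[(1.50/0.248)(1 − 0.405×1.252/(0.248×47.2))]
= (1/1.252) ln[6.048 × 0.9567] = 0.7987 × ln(5.786) = 0.7987 × 1.756 = 1.402 d.
L(t_c) = L₀ e^(−k_d t_c) = 47.2 × 0.7063 = 33.34 mg/L, and at the critical point k_2 D_c = k_d L, so D_c = (0.248/1.50) × 33.34 = 5.512 mg/L.
Minimum DO = C_s − D_c = 11.3 − 5.512 = 5.788 mg/L.
x_c = v t_c = 0.166 m/s × 1.402 d × 86400 s/d = 20110 m ≈ 20.1 km.

t_c ≈ 1.40 d; D_c ≈ 5.51 mg/L; min DO ≈ 5.79 mg/L; x_c ≈ 20.1 km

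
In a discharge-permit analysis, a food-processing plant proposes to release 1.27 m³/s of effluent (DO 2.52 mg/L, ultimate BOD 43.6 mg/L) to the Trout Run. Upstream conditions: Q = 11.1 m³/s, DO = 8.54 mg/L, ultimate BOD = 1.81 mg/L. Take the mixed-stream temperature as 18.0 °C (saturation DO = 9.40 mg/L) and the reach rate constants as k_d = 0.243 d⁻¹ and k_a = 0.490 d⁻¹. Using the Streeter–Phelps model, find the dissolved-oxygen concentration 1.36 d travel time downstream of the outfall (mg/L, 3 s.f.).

DO ≈ 7.41 mg/L

Mixed DO = (11.1×8.54 + 1.27×2.52)/(11.1+1.27) = 97.99/12.37 = 7.922 mg/L.
Mixed L₀ = (11.1×1.81 + 1.27×43.6)/(12.37) = 75.46/12.37 = 6.100 mg/L.
Initial deficit D₀ = C_s − DO₀ = 9.40 − 7.922 = 1.478 mg/L.
D(1.36) = [0.243×6.100/(0.490−0.243)](e^(−0.243×1.36) − e^(−0.490×1.36)) + 1.478 e^(−0.490×1.36)
= 6.002 × (0.7186 − 0.5136) + 1.478 × 0.5136 = 1.990 mg/L.
DO = 9.40 − 1.990 = 7.410 mg/L.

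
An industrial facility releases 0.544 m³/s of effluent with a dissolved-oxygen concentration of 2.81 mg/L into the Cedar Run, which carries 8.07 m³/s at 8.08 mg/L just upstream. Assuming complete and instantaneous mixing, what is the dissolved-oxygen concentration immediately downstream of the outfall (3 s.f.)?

7.75 mg/L

Flow-weighted mixing: C = (Q_r C_r + Q_w C_w)/(Q_r + Q_w)
= (8.07×8.08 + 0.544×2.81)/(8.07 + 0.544) = 66.73/8.614 = 7.747 mg/L.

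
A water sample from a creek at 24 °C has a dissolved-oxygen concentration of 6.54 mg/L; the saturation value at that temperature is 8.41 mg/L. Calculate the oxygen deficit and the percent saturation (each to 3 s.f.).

D = C_s − C = 8.41 − 6.54 = 1.87 mg/L.
% saturation = 6.54/8.41 × 100 = 77.8 %.

D ≈ 1.87 mg/L; 77.8 % saturation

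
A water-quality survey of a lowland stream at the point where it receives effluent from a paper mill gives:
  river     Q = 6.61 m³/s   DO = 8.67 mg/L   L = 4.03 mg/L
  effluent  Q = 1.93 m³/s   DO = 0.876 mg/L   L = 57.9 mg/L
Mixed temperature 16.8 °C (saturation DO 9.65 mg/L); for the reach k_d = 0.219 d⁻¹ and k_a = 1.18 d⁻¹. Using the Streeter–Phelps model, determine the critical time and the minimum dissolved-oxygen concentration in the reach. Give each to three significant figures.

t_c ≈ 0.341 d; minimum DO ≈ 6.86 mg/L

Mixed DO = (6.61×8.67 + 1.93×0.876)/(6.61+1.93) = 59.00/8.540 = 6.909 mg/L.
Mixed L₀ = (6.61×4.03 + 1.93×57.9)/(8.540) = 138.4/8.540 = 16.20 mg/L.
Initial deficit D₀ = C_s − DO₀ = 9.65 − 6.909 = 2.741 mg/L.
t_c = (1/0.9610) ln[(1.18/0.219)(1 − 2.741×0.9610/(0.219×16.20))] = 1.041 × ln(1.388) = 0.3413 d.
D_c = (0.219/1.18) × 16.20 × e^(−0.219×0.3413) = 0.1856 × 16.20 × 0.9280 = 2.791 mg/L.
Minimum DO = 9.65 − 2.791 = 6.859 mg/L.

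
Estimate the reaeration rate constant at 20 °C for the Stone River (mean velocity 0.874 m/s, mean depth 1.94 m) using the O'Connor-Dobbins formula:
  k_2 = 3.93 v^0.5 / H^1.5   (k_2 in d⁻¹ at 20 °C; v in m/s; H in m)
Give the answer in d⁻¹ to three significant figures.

k_2 = 3.93 × 0.874^0.5 / 1.94^1.5 = 3.93 × 0.9349 / 2.702 = 1.360 d⁻¹.

k_2 ≈ 1.36 d⁻¹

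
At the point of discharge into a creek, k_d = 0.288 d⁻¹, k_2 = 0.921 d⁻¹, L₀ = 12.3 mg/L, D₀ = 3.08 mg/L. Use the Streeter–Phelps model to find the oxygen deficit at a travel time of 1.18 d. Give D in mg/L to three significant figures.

D ≈ 3.14 mg/L

k_d L₀/(k_2−k_d) = 0.288×12.3/(0.921−0.288) = 3.542/0.6330 = 5.596 mg/L.
e^(−k_d t) = e^(−0.288×1.180) = 0.7119; e^(−k_2 t) = e^(−0.921×1.180) = 0.3373.
D = 5.596 × (0.7119 − 0.3373) + 3.08 × 0.3373 = 2.096 + 1.039 = 3.135 mg/L.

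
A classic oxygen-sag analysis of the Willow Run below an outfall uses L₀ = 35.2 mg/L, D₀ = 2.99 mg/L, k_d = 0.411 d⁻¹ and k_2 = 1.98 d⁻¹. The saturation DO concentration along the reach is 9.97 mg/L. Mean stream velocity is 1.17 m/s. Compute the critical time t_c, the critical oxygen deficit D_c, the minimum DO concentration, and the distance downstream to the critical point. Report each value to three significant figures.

t_c ≈ 0.752 d; D_c ≈ 5.36 mg/L; min DO ≈ 4.61 mg/L; x_c ≈ 76.0 km

t_c = [1/(k_2−k_d)] ln[(k_2/k_d)(1 − D₀(k_2−k_d)/(k_d L₀))]
= [1/(1.98−0.411)] ln[(1.98/0.411)(1 − 2.99×1.569/(0.411×35.2))]
= (1/1.569) ln[4.818 × 0.6757] = 0.6373 × ln(3.255) = 0.6373 × 1.180 = 0.7523 d.
D_c = (k_d/k_2) L₀ e^(−k_d t_c) = (0.411/1.98) × 35.2 × e^(−0.411×0.7523) = 0.2076 × 35.2 × 0.7340 = 5.363 mg/L.
Minimum DO = C_s − D_c = 9.97 − 5.363 = 4.607 mg/L.
x_c = v t_c = 1.17 m/s × 0.7523 d × 86400 s/d = 76040 m ≈ 76.0 km.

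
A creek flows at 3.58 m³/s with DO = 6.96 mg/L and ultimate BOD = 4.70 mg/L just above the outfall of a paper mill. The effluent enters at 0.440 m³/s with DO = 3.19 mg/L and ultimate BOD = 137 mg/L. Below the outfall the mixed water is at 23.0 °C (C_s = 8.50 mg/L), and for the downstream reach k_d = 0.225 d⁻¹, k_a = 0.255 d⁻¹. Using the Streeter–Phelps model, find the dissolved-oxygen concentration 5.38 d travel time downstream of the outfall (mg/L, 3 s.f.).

DO ≈ 1.61 mg/L

Mixed DO = (3.58×6.96 + 0.440×3.19)/(3.58+0.440) = 26.32/4.020 = 6.547 mg/L.
Mixed L₀ = (3.58×4.70 + 0.440×137)/(4.020) = 77.11/4.020 = 19.18 mg/L.
Initial deficit D₀ = C_s − DO₀ = 8.50 − 6.547 = 1.953 mg/L.
D(5.38) = [0.225×19.18/(0.255−0.225)](e^(−0.225×5.38) − e^(−0.255×5.38)) + 1.953 e^(−0.255×5.38)
= 143.9 × (0.2980 − 0.2536) + 1.953 × 0.2536 = 6.886 mg/L.
DO = 8.50 − 6.886 = 1.614 mg/L.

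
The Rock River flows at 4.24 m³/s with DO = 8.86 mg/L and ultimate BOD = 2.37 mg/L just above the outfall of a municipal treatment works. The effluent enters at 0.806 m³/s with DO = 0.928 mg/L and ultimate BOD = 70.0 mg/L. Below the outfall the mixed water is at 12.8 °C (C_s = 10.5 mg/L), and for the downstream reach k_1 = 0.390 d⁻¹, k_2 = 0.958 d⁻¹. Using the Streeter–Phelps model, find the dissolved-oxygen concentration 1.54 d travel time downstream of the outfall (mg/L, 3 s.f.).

Mixed DO = (4.24×8.86 + 0.806×0.928)/(4.24+0.806) = 38.31/5.046 = 7.593 mg/L.
Mixed L₀ = (4.24×2.37 + 0.806×70.0)/(5.046) = 66.47/5.046 = 13.17 mg/L.
Initial deficit D₀ = C_s − DO₀ = 10.5 − 7.593 = 2.907 mg/L.
D(1.54) = [0.390×13.17/(0.958−0.390)](e^(−0.390×1.54) − e^(−0.958×1.54)) + 2.907 e^(−0.958×1.54)
= 9.045 × (0.5485 − 0.2287) + 2.907 × 0.2287 = 3.557 mg/L.
DO = 10.5 − 3.557 = 6.943 mg/L.

DO ≈ 6.94 mg/L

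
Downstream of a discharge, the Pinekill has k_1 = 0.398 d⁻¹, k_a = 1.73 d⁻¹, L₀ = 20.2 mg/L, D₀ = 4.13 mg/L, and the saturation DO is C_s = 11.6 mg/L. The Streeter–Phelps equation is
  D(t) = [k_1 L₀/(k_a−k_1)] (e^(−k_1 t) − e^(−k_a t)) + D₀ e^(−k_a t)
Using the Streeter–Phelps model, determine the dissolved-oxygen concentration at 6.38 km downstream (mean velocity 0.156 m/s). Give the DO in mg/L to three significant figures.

Travel time t = x/v = 6.38 km / (0.156 m/s) = 6380 m / 0.156 m/s = 40900 s = 0.4733 d.
k_1 L₀/(k_a−k_1) = 0.398×20.2/(1.73−0.398) = 8.040/1.332 = 6.036 mg/L.
e^(−k_1 t) = e^(−0.398×0.4733) = 0.8283; e^(−k_a t) = e^(−1.73×0.4733) = 0.4409.
D = 6.036 × (0.8283 − 0.4409) + 4.13 × 0.4409 = 2.338 + 1.821 = 4.159 mg/L.
DO = C_s − D = 11.6 − 4.159 = 7.441 mg/L.

DO ≈ 7.44 mg/L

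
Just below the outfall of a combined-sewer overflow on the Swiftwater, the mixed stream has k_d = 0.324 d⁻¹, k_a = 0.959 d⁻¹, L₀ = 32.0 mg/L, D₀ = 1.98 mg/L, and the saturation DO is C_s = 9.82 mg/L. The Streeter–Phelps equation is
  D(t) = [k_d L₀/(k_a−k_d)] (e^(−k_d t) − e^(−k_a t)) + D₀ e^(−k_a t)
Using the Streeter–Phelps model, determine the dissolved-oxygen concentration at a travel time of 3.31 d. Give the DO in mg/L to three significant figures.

DO ≈ 4.83 mg/L

k_d L₀/(k_a−k_d) = 0.324×32.0/(0.959−0.324) = 10.37/0.6350 = 16.33 mg/L.
e^(−k_d t) = e^(−0.324×3.310) = 0.3422; e^(−k_a t) = e^(−0.959×3.310) = 0.04182.
D = 16.33 × (0.3422 − 0.04182) + 1.98 × 0.04182 = 4.904 + 0.08281 = 4.987 mg/L.
DO = C_s − D = 9.82 − 4.987 = 4.833 mg/L.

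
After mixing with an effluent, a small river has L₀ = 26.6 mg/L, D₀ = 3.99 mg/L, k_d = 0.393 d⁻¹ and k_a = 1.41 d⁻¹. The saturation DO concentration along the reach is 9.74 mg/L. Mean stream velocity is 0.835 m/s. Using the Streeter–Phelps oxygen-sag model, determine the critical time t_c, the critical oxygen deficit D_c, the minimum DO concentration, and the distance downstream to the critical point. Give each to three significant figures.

t_c = [1/(k_a−k_d)] ln[(k_a/k_d)(1 − D₀(k_a−k_d)/(k_d L₀))]
= [1/(1.41−0.393)] ln[(1.41/0.393)(1 − 3.99×1.017/(0.393×26.6))]
= (1/1.017) ln[3.588 × 0.6118] = 0.9833 × ln(2.195) = 0.9833 × 0.7862 = 0.7731 d.
D_c = (k_d/k_a) L₀ e^(−k_d t_c) = (0.393/1.41) × 26.6 × e^(−0.393×0.7731) = 0.2787 × 26.6 × 0.7380 = 5.471 mg/L.
Minimum DO = C_s − D_c = 9.74 − 5.471 = 4.269 mg/L.
x_c = v t_c = 0.835 m/s × 0.7731 d × 86400 s/d = 55770 m ≈ 55.8 km.

t_c ≈ 0.773 d; D_c ≈ 5.47 mg/L; min DO ≈ 4.27 mg/L; x_c ≈ 55.8 km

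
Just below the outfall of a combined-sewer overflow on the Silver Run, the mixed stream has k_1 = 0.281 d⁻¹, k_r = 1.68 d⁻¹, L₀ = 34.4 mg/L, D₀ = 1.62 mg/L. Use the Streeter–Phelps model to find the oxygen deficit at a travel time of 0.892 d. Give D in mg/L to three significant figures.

D ≈ 4.20 mg/L

k_1 L₀/(k_r−k_1) = 0.281×34.4/(1.68−0.281) = 9.666/1.399 = 6.910 mg/L.
e^(−k_1 t) = e^(−0.281×0.8920) = 0.7783; e^(−k_r t) = e^(−1.68×0.8920) = 0.2235.
D = 6.910 × (0.7783 − 0.2235) + 1.62 × 0.2235 = 3.834 + 0.3620 = 4.196 mg/L.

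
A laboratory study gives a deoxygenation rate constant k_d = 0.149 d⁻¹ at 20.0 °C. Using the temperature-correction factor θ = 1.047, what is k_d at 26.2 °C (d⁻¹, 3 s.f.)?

k_d ≈ 0.198 d⁻¹

k_d(T₂) = k_d(T₁) · θ^(T₂−T₁) = 0.149 × 1.047^(26.2−20.0)
= 0.149 × 1.047^6.20 = 0.149 × 1.329 = 0.1981 d⁻¹.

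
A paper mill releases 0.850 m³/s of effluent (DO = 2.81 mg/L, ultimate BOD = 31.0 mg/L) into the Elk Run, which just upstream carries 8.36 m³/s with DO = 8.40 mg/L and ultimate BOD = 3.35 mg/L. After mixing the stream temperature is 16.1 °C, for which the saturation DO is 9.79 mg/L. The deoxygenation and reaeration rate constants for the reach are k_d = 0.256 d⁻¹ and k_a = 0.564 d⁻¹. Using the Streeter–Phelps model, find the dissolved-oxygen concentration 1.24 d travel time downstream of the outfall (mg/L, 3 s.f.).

DO ≈ 7.71 mg/L

Mixed DO = (8.36×8.40 + 0.850×2.81)/(8.36+0.850) = 72.61/9.210 = 7.884 mg/L.
Mixed L₀ = (8.36×3.35 + 0.850×31.0)/(9.210) = 54.36/9.210 = 5.902 mg/L.
Initial deficit D₀ = C_s − DO₀ = 9.79 − 7.884 = 1.906 mg/L.
D(1.24) = [0.256×5.902/(0.564−0.256)](e^(−0.256×1.24) − e^(−0.564×1.24)) + 1.906 e^(−0.564×1.24)
= 4.905 × (0.7280 − 0.4969) + 1.906 × 0.4969 = 2.081 mg/L.
DO = 9.79 − 2.081 = 7.709 mg/L.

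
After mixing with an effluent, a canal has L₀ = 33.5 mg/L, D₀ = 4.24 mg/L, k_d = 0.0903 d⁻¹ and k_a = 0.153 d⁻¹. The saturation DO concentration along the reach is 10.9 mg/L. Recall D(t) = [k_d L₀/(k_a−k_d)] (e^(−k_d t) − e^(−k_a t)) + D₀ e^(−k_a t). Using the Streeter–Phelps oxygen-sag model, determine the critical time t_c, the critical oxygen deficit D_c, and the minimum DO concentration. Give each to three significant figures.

At the critical point dD/dt = 0, so k_d L₀ e^(−k_d t) = k_a D. Substituting D(t) from the Streeter–Phelps equation and solving for t gives
t_c = ln[(k_a/k_d)(1 − D₀(k_a−k_d)/(k_d L₀))] / (k_a−k_d).
Here k_a−k_d = 0.06270 d⁻¹ and 1 − D₀(k_a−k_d)/(k_d L₀) = 1 − 4.24×0.06270/(0.0903×33.5) = 0.9121, so
t_c = ln(1.694 × 0.9121) / 0.06270 = 0.4353 / 0.06270 = 6.943 d.
D_c = (k_d/k_a) L₀ e^(−k_d t_c) = (0.0903/0.153) × 33.5 × e^(−0.0903×6.943) = 0.5902 × 33.5 × 0.5342 = 10.56 mg/L.
Minimum DO = C_s − D_c = 10.9 − 10.56 = 0.3375 mg/L.

t_c ≈ 6.94 d; D_c ≈ 10.6 mg/L; min DO ≈ 0.338 mg/L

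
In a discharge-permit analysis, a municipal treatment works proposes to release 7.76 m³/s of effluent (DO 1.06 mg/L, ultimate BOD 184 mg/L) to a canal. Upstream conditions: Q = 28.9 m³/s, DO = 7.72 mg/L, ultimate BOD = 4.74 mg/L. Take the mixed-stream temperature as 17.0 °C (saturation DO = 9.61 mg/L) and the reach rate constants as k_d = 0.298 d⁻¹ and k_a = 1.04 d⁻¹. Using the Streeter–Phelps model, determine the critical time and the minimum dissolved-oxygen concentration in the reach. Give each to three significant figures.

t_c ≈ 1.40 d; minimum DO ≈ 1.54 mg/L

Mixed DO = (28.9×7.72 + 7.76×1.06)/(28.9+7.76) = 231.3/36.66 = 6.310 mg/L.
Mixed L₀ = (28.9×4.74 + 7.76×184)/(36.66) = 1565/36.66 = 42.68 mg/L.
Initial deficit D₀ = C_s − DO₀ = 9.61 − 6.310 = 3.300 mg/L.
t_c = (1/0.7420) ln[(1.04/0.298)(1 − 3.300×0.7420/(0.298×42.68))] = 1.348 × ln(2.818) = 1.396 d.
D_c = (0.298/1.04) × 42.68 × e^(−0.298×1.396) = 0.2865 × 42.68 × 0.6596 = 8.068 mg/L.
Minimum DO = 9.61 − 8.068 = 1.542 mg/L.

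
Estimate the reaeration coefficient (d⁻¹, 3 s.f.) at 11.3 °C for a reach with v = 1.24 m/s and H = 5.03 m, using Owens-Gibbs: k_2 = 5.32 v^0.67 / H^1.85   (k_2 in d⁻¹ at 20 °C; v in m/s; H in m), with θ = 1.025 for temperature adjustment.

k_2 ≈ 0.250 d⁻¹

k_2(20) = 5.32 × 1.24^0.67 / 5.03^1.85 = 5.32 × 1.155 / 19.86 = 0.3095 d⁻¹.
k_2(11.3) = 0.3095 × 1.025^(11.3−20) = 0.3095 × 0.8067 = 0.2496 d⁻¹.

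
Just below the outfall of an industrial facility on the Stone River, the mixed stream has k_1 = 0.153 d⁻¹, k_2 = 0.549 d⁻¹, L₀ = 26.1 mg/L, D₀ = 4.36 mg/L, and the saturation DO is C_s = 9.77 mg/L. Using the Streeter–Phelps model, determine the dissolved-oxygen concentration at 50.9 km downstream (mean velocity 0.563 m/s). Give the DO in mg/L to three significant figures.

Travel time t = x/v = 50.9 km / (0.563 m/s) = 50900 m / 0.563 m/s = 90410 s = 1.046 d.
k_1 L₀/(k_2−k_1) = 0.153×26.1/(0.549−0.153) = 3.993/0.3960 = 10.08 mg/L.
e^(−k_1 t) = e^(−0.153×1.046) = 0.8521; e^(−k_2 t) = e^(−0.549×1.046) = 0.5630.
D = 10.08 × (0.8521 − 0.5630) + 4.36 × 0.5630 = 2.915 + 2.455 = 5.370 mg/L.
DO = C_s − D = 9.77 − 5.370 = 4.400 mg/L.

DO ≈ 4.40 mg/L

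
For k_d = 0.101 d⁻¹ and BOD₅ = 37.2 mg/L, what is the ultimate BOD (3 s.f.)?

L₀ ≈ 93.8 mg/L

BOD₅ = L₀(1 − e^(−5k_d)) ⇒ L₀ = BOD₅ / (1 − e^(−5×0.101))
= 37.2 / (1 − 0.6035) = 37.2 / 0.3965 = 93.82 mg/L.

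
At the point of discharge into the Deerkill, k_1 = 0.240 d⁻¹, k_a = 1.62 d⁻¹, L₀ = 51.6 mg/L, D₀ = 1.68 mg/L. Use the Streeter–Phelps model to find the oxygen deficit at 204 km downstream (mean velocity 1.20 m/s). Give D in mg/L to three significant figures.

Travel time t = x/v = 204 km / (1.20 m/s) = 204000 m / 1.20 m/s = 170000 s = 1.968 d.
k_1 L₀/(k_a−k_1) = 0.240×51.6/(1.62−0.240) = 12.38/1.380 = 8.974 mg/L.
e^(−k_1 t) = e^(−0.240×1.968) = 0.6236; e^(−k_a t) = e^(−1.62×1.968) = 0.04127.
D = 8.974 × (0.6236 − 0.04127) + 1.68 × 0.04127 = 5.226 + 0.06934 = 5.295 mg/L.

D ≈ 5.30 mg/L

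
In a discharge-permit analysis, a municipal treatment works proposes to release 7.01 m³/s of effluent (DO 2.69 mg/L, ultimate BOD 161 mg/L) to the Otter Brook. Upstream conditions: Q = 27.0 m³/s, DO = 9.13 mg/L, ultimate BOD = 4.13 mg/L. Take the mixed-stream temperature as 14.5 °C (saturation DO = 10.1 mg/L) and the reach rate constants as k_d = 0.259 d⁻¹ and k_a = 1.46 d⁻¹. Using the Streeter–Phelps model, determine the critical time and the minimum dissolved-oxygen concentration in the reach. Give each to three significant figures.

t_c ≈ 1.15 d; minimum DO ≈ 5.30 mg/L

Mixed DO = (27.0×9.13 + 7.01×2.69)/(27.0+7.01) = 265.4/34.01 = 7.803 mg/L.
Mixed L₀ = (27.0×4.13 + 7.01×161)/(34.01) = 1240/34.01 = 36.46 mg/L.
Initial deficit D₀ = C_s − DO₀ = 10.1 − 7.803 = 2.297 mg/L.
t_c = (1/1.201) ln[(1.46/0.259)(1 − 2.297×1.201/(0.259×36.46))] = 0.8326 × ln(3.990) = 1.152 d.
D_c = (0.259/1.46) × 36.46 × e^(−0.259×1.152) = 0.1774 × 36.46 × 0.7420 = 4.800 mg/L.
Minimum DO = 10.1 − 4.800 = 5.300 mg/L.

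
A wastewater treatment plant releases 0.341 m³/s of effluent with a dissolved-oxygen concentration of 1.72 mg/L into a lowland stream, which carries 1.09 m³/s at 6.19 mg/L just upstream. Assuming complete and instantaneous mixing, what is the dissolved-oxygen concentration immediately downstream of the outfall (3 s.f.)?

5.12 mg/L

Flow-weighted mixing: C = (Q_r C_r + Q_w C_w)/(Q_r + Q_w)
= (1.09×6.19 + 0.341×1.72)/(1.09 + 0.341) = 7.334/1.431 = 5.125 mg/L.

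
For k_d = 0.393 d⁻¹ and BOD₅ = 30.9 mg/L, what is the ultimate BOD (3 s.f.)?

BOD₅ = L₀(1 − e^(−5k_d)) ⇒ L₀ = BOD₅ / (1 − e^(−5×0.393))
= 30.9 / (1 − 0.1402) = 30.9 / 0.8598 = 35.94 mg/L.

L₀ ≈ 35.9 mg/L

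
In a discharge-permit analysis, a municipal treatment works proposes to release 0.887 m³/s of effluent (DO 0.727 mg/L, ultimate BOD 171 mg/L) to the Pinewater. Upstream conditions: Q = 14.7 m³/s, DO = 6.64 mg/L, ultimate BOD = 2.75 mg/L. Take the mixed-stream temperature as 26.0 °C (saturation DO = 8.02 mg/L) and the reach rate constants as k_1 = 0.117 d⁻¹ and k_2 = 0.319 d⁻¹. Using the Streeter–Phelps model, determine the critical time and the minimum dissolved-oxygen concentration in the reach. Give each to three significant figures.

t_c ≈ 3.60 d; minimum DO ≈ 5.05 mg/L

Mixed DO = (14.7×6.64 + 0.887×0.727)/(14.7+0.887) = 98.25/15.59 = 6.304 mg/L.
Mixed L₀ = (14.7×2.75 + 0.887×171)/(15.59) = 192.1/15.59 = 12.32 mg/L.
Initial deficit D₀ = C_s − DO₀ = 8.02 − 6.304 = 1.716 mg/L.
t_c = (1/0.2020) ln[(0.319/0.117)(1 − 1.716×0.2020/(0.117×12.32))] = 4.950 × ln(2.071) = 3.604 d.
D_c = (0.117/0.319) × 12.32 × e^(−0.117×3.604) = 0.3668 × 12.32 × 0.6560 = 2.965 mg/L.
Minimum DO = 8.02 − 2.965 = 5.055 mg/L.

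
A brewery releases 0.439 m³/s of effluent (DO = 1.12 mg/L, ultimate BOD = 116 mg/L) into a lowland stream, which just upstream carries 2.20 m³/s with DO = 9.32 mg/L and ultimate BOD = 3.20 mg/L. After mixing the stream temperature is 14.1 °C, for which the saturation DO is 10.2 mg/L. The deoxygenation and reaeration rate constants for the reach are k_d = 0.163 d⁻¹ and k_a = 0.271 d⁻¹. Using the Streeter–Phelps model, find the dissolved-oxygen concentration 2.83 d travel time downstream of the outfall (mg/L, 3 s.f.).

DO ≈ 3.65 mg/L

Mixed DO = (2.20×9.32 + 0.439×1.12)/(2.20+0.439) = 21.00/2.639 = 7.956 mg/L.
Mixed L₀ = (2.20×3.20 + 0.439×116)/(2.639) = 57.96/2.639 = 21.96 mg/L.
Initial deficit D₀ = C_s − DO₀ = 10.2 − 7.956 = 2.244 mg/L.
D(2.83) = [0.163×21.96/(0.271−0.163)](e^(−0.163×2.83) − e^(−0.271×2.83)) + 2.244 e^(−0.271×2.83)
= 33.15 × (0.6305 − 0.4644) + 2.244 × 0.4644 = 6.546 mg/L.
DO = 10.2 − 6.546 = 3.654 mg/L.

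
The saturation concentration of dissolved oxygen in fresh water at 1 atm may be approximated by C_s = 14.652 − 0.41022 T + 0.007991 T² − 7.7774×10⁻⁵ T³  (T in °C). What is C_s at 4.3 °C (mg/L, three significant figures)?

C_s = 14.652 − 0.41022×4.3 + 0.007991×4.3² − 7.7774×10⁻⁵×4.3³ = 13.03 mg/L.

C_s ≈ 13.0 mg/L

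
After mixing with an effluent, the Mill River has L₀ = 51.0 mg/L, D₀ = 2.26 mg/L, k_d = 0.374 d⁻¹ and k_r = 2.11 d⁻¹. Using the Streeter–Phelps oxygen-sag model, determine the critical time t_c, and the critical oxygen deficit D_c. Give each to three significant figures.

t_c ≈ 0.864 d; D_c ≈ 6.54 mg/L

With k_r/k_d = 5.642 and 1 − D₀(k_r−k_d)/(k_d L₀) = 0.7943,
t_c = ln(5.642 × 0.7943) / (2.11 − 0.374) = ln(4.481) / 1.736 = 1.500/1.736 = 0.8640 d.
L(t_c) = L₀ e^(−k_d t_c) = 51.0 × 0.7239 = 36.92 mg/L, and at the critical point k_r D_c = k_d L, so D_c = (0.374/2.11) × 36.92 = 6.544 mg/L.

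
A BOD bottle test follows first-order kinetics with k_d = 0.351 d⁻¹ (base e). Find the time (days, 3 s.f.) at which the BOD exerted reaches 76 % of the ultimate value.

t ≈ 4.07 d

y/L₀ = 1 − e^(−k_d t) = 0.76 ⇒ e^(−k_d t) = 0.240
t = −ln(0.240) / 0.351 = 1.427 / 0.351 = 4.066 d.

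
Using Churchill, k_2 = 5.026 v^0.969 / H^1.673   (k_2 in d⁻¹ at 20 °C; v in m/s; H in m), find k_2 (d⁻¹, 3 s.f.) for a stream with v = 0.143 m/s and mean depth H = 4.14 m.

k_2 = 5.026 × 0.143^0.969 / 4.14^1.673 = 5.026 × 0.1519 / 10.77 = 0.07088 d⁻¹.

k_2 ≈ 0.0709 d⁻¹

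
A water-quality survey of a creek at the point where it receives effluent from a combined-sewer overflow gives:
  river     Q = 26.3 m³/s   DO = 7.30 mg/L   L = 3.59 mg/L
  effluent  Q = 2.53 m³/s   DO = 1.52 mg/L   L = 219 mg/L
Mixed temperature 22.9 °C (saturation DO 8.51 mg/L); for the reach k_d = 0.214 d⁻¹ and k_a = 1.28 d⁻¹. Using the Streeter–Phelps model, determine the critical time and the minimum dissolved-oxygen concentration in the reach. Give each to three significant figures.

t_c ≈ 1.23 d; minimum DO ≈ 5.62 mg/L

Mixed DO = (26.3×7.30 + 2.53×1.52)/(26.3+2.53) = 195.8/28.83 = 6.793 mg/L.
Mixed L₀ = (26.3×3.59 + 2.53×219)/(28.83) = 648.5/28.83 = 22.49 mg/L.
Initial deficit D₀ = C_s − DO₀ = 8.51 − 6.793 = 1.717 mg/L.
t_c = (1/1.066) ln[(1.28/0.214)(1 − 1.717×1.066/(0.214×22.49))] = 0.9381 × ln(3.707) = 1.229 d.
D_c = (0.214/1.28) × 22.49 × e^(−0.214×1.229) = 0.1672 × 22.49 × 0.7687 = 2.891 mg/L.
Minimum DO = 8.51 − 2.891 = 5.619 mg/L.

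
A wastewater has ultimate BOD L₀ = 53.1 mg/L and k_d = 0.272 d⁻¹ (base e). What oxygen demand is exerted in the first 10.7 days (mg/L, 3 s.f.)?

y ≈ 50.2 mg/L

y_t = L₀(1 − e^(−k_d t)) = 53.1 × (1 − e^(−0.272×10.7))
= 53.1 × (1 − 0.05445) = 53.1 × 0.9455 = 50.21 mg/L.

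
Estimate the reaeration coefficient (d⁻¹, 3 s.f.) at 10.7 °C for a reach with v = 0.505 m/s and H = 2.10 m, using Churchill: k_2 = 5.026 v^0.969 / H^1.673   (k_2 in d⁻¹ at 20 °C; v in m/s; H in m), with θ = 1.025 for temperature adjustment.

k_2 ≈ 0.596 d⁻¹

k_2(20) = 5.026 × 0.505^0.969 / 2.10^1.673 = 5.026 × 0.5158 / 3.460 = 0.7493 d⁻¹.
k_2(10.7) = 0.7493 × 1.025^(10.7−20) = 0.7493 × 0.7948 = 0.5955 d⁻¹.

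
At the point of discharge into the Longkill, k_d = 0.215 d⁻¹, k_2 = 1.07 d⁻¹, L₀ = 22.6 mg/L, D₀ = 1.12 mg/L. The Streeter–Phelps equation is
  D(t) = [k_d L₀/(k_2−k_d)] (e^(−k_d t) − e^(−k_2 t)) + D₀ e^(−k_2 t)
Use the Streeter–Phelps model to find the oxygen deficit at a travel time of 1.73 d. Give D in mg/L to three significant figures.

k_d L₀/(k_2−k_d) = 0.215×22.6/(1.07−0.215) = 4.859/0.8550 = 5.683 mg/L.
e^(−k_d t) = e^(−0.215×1.730) = 0.6894; e^(−k_2 t) = e^(−1.07×1.730) = 0.1571.
D = 5.683 × (0.6894 − 0.1571) + 1.12 × 0.1571 = 3.025 + 0.1759 = 3.201 mg/L.

D ≈ 3.20 mg/L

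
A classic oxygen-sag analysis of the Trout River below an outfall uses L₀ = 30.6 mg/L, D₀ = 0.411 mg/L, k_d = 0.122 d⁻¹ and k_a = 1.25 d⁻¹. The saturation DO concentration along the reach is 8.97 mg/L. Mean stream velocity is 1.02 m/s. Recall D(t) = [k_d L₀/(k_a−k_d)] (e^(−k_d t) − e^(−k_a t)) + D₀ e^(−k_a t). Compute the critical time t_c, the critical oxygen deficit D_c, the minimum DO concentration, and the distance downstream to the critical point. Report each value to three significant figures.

t_c ≈ 1.95 d; D_c ≈ 2.36 mg/L; min DO ≈ 6.61 mg/L; x_c ≈ 171 km

With k_a/k_d = 10.25 and 1 − D₀(k_a−k_d)/(k_d L₀) = 0.8758,
t_c = ln(10.25 × 0.8758) / (1.25 − 0.122) = ln(8.974) / 1.128 = 2.194/1.128 = 1.945 d.
D_c = (k_d/k_a) L₀ e^(−k_d t_c) = (0.122/1.25) × 30.6 × e^(−0.122×1.945) = 0.09760 × 30.6 × 0.7887 = 2.356 mg/L.
Minimum DO = C_s − D_c = 8.97 − 2.356 = 6.614 mg/L.
x_c = v t_c = 1.02 m/s × 1.945 d × 86400 s/d = 171400 m ≈ 171 km.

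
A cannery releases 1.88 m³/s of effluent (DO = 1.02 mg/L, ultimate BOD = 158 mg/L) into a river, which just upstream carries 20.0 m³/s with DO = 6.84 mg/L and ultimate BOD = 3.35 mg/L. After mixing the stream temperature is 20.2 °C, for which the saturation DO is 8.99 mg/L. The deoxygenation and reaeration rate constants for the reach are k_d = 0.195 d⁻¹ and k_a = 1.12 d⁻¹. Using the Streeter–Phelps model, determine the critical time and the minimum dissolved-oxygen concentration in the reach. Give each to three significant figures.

Mixed DO = (20.0×6.84 + 1.88×1.02)/(20.0+1.88) = 138.7/21.88 = 6.340 mg/L.
Mixed L₀ = (20.0×3.35 + 1.88×158)/(21.88) = 364.0/21.88 = 16.64 mg/L.
Initial deficit D₀ = C_s − DO₀ = 8.99 − 6.340 = 2.650 mg/L.
t_c = (1/0.9250) ln[(1.12/0.195)(1 − 2.650×0.9250/(0.195×16.64))] = 1.081 × ln(1.404) = 0.3669 d.
D_c = (0.195/1.12) × 16.64 × e^(−0.195×0.3669) = 0.1741 × 16.64 × 0.9310 = 2.697 mg/L.
Minimum DO = 8.99 − 2.697 = 6.293 mg/L.

t_c ≈ 0.367 d; minimum DO ≈ 6.29 mg/L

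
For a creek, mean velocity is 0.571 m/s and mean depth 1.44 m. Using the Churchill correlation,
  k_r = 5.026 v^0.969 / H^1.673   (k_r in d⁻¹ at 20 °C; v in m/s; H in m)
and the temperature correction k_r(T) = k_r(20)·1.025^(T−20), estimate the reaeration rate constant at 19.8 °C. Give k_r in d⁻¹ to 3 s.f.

k_r ≈ 1.58 d⁻¹

k_r(20) = 5.026 × 0.571^0.969 / 1.44^1.673 = 5.026 × 0.5810 / 1.841 = 1.587 d⁻¹.
k_r(19.8) = 1.587 × 1.025^(19.8−20) = 1.587 × 0.9951 = 1.579 d⁻¹.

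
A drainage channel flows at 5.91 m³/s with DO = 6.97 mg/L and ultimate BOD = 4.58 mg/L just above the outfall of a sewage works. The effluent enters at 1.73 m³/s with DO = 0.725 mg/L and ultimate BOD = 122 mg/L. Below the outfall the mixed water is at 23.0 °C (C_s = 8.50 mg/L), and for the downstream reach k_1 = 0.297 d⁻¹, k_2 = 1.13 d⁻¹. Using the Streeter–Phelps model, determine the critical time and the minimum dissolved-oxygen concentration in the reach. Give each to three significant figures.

Mixed DO = (5.91×6.97 + 1.73×0.725)/(5.91+1.73) = 42.45/7.640 = 5.556 mg/L.
Mixed L₀ = (5.91×4.58 + 1.73×122)/(7.640) = 238.1/7.640 = 31.17 mg/L.
Initial deficit D₀ = C_s − DO₀ = 8.50 − 5.556 = 2.944 mg/L.
t_c = (1/0.8330) ln[(1.13/0.297)(1 − 2.944×0.8330/(0.297×31.17))] = 1.200 × ln(2.797) = 1.235 d.
D_c = (0.297/1.13) × 31.17 × e^(−0.297×1.235) = 0.2628 × 31.17 × 0.6930 = 5.677 mg/L.
Minimum DO = 8.50 − 5.677 = 2.823 mg/L.

t_c ≈ 1.23 d; minimum DO ≈ 2.82 mg/L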